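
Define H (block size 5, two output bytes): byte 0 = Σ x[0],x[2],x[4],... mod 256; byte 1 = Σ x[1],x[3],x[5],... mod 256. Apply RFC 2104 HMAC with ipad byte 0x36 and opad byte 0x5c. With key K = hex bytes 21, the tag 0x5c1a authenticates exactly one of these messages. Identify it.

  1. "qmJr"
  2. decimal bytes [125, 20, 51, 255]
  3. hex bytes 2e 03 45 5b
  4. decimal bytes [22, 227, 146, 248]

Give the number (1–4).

Key hex bytes 21 is 1 byte ≤ B = 5; zero-pad to 5 bytes: K' = 21 00 00 00 00.
K' ⊕ ipad = 17 36 36 36 36; K' ⊕ opad = 7d 5c 5c 5c 5c.
m1: inner = H(17 36 36 36 36 71 6d 4a 72) = 62 27; tag = H(7d 5c 5c 5c 5c 62 27) = 5c1a ← matches
m2: inner = H(17 36 36 36 36 7d 14 33 ff) = 96 1c; tag = H(7d 5c 5c 5c 5c 96 1c) = 514e
m3: inner = H(17 36 36 36 36 2e 03 45 5b) = e1 df; tag = H(7d 5c 5c 5c 5c e1 df) = 1499
m4: inner = H(17 36 36 36 36 16 e3 92 f8) = 5e 14; tag = H(7d 5c 5c 5c 5c 5e 14) = 4916

1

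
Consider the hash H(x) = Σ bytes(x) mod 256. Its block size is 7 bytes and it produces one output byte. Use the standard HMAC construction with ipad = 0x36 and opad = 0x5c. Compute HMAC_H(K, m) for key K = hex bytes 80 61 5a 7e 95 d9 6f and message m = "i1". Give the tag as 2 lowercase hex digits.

Key hex bytes 80 61 5a 7e 95 d9 6f is exactly B = 7 bytes: K' = 80 61 5a 7e 95 d9 6f.
K' ⊕ ipad = b6 57 6c 48 a3 ef 59.  K' ⊕ opad = dc 3d 06 22 c9 85 33.
Inner input = (K'⊕ipad) ∥ m = b6 57 6c 48 a3 ef 59 ∥ 69 31.
Inner hash: sum = 182+87+108+72+163+239+89+105+49 = 1094; mod 256 = 70 → 46.
Outer input = (K'⊕opad) ∥ inner = dc 3d 06 22 c9 85 33 ∥ 46.
Outer hash (tag): sum = 220+61+6+34+201+133+51+70 = 776; mod 256 = 8 → 08.

08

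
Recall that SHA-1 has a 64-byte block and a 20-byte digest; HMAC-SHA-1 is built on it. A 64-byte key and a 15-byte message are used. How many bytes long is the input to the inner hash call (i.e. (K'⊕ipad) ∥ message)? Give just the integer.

Key is 64 ≤ 64 bytes, zero-padded: |K'| = 64.
Inner input = (K'⊕ipad) ∥ m → 64 + 15 = 79 bytes.

79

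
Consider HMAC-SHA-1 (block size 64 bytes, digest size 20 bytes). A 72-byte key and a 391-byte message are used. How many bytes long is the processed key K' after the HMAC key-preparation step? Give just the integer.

Key is 72 > 64 bytes, so it is hashed to 20 bytes then zero-padded to 64: |K'| = 64.

64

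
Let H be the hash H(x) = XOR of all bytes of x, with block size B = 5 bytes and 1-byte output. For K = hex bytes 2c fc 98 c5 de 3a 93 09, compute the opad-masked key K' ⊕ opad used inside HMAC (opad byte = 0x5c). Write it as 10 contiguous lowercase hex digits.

Key hex bytes 2c fc 98 c5 de 3a 93 09 is 8 bytes > B = 5, so hash it first: H(key) = f3, then zero-pad to 5 bytes: K' = f3 00 00 00 00.
XOR each byte with 0x5c: f3⊕5c=af, 00⊕5c=5c, 00⊕5c=5c, 00⊕5c=5c, 00⊕5c=5c.

af5c5c5c5c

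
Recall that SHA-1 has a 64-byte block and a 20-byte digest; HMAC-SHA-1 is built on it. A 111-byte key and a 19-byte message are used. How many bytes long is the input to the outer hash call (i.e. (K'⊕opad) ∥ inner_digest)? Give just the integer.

84

Key is 111 > 64 bytes, so it is hashed to 20 bytes then zero-padded to 64: |K'| = 64.
Outer input = (K'⊕opad) ∥ H(inner) → 64 + 20 = 84 bytes.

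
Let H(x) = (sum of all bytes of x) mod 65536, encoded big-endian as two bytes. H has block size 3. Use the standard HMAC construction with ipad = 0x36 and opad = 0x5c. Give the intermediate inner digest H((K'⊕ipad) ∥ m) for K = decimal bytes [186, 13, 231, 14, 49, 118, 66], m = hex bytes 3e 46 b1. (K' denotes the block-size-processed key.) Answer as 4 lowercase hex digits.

Key decimal bytes [186, 13, 231, 14, 49, 118, 66] = ba 0d e7 0e 31 76 42 is 7 bytes > B = 3, so hash it first: H(key) = 02 a5, then zero-pad to 3 bytes: K' = 02 a5 00.
K' ⊕ ipad = 34 93 36.
Inner input = 34 93 36 ∥ 3e 46 b1.
Inner hash: sum = 52+147+54+62+70+177 = 562 → 02 32.

0232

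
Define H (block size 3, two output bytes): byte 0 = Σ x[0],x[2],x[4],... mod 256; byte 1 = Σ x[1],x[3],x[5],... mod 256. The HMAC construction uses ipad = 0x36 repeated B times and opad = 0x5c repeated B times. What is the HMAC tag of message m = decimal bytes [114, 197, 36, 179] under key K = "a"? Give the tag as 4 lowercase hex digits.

Key "a" = 61 is 1 byte ≤ B = 3; zero-pad to 3 bytes: K' = 61 00 00.
K' ⊕ ipad = 57 36 36.  K' ⊕ opad = 3d 5c 5c.
Inner input = (K'⊕ipad) ∥ m = 57 36 36 ∥ 72 c5 24 b3.
Inner hash: even-index sum = 517 mod 256 = 5; odd-index sum = 204 mod 256 = 204 → 05 cc.
Outer input = (K'⊕opad) ∥ inner = 3d 5c 5c ∥ 05 cc.
Outer hash (tag): even-index sum = 357 mod 256 = 101; odd-index sum = 97 mod 256 = 97 → 65 61.

6561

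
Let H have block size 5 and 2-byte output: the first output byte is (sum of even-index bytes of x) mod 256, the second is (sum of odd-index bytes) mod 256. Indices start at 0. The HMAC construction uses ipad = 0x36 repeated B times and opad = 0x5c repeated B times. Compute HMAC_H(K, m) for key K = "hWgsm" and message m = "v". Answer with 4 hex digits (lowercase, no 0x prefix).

Key "hWgsm" = 68 57 67 73 6d is exactly B = 5 bytes: K' = 68 57 67 73 6d.
K' ⊕ ipad = 5e 61 51 45 5b.  K' ⊕ opad = 34 0b 3b 2f 31.
Inner input = (K'⊕ipad) ∥ m = 5e 61 51 45 5b ∥ 76.
Inner hash: even-index sum = 266 mod 256 = 10; odd-index sum = 284 mod 256 = 28 → 0a 1c.
Outer input = (K'⊕opad) ∥ inner = 34 0b 3b 2f 31 ∥ 0a 1c.
Outer hash (tag): even-index sum = 188 mod 256 = 188; odd-index sum = 68 mod 256 = 68 → bc 44.

bc44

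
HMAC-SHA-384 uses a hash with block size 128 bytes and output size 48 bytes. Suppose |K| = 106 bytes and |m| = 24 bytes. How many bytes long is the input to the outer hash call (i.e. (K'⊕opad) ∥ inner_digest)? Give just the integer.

176

Key is 106 ≤ 128 bytes, zero-padded: |K'| = 128.
Outer input = (K'⊕opad) ∥ H(inner) → 128 + 48 = 176 bytes.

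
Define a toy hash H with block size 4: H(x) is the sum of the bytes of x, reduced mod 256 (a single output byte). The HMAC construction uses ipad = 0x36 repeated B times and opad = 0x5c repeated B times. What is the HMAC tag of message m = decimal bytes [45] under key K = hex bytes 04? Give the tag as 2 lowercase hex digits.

Key hex bytes 04 is 1 byte ≤ B = 4; zero-pad to 4 bytes: K' = 04 00 00 00.
K' ⊕ ipad = 32 36 36 36.  K' ⊕ opad = 58 5c 5c 5c.
Inner input = (K'⊕ipad) ∥ m = 32 36 36 36 ∥ 2d.
Inner hash: sum = 50+54+54+54+45 = 257; mod 256 = 1 → 01.
Outer input = (K'⊕opad) ∥ inner = 58 5c 5c 5c ∥ 01.
Outer hash (tag): sum = 88+92+92+92+1 = 365; mod 256 = 109 → 6d.

6d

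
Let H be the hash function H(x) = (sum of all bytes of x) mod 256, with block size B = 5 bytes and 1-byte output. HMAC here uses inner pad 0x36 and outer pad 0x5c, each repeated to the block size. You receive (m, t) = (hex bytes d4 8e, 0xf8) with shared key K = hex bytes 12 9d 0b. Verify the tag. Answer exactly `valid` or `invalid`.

valid

Key hex bytes 12 9d 0b is 3 bytes ≤ B = 5; zero-pad to 5 bytes: K' = 12 9d 0b 00 00.
K' ⊕ ipad = 24 ab 3d 36 36; K' ⊕ opad = 4e c1 57 5c 5c.
Inner hash: sum = 36+171+61+54+54+212+142 = 730; mod 256 = 218 → da.
Outer hash (recomputed tag): sum = 78+193+87+92+92+218 = 760; mod 256 = 248 → f8.
Recomputed tag = f8; claimed = f8 → match.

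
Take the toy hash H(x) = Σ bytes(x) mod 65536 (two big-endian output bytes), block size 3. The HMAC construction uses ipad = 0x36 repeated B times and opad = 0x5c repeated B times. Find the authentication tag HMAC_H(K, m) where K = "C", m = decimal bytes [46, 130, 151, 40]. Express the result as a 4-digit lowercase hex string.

Key "C" = 43 is 1 byte ≤ B = 3; zero-pad to 3 bytes: K' = 43 00 00.
K' ⊕ ipad = 75 36 36.  K' ⊕ opad = 1f 5c 5c.
Inner input = (K'⊕ipad) ∥ m = 75 36 36 ∥ 2e 82 97 28.
Inner hash: sum = 117+54+54+46+130+151+40 = 592 → 02 50.
Outer input = (K'⊕opad) ∥ inner = 1f 5c 5c ∥ 02 50.
Outer hash (tag): sum = 31+92+92+2+80 = 297 → 01 29.

0129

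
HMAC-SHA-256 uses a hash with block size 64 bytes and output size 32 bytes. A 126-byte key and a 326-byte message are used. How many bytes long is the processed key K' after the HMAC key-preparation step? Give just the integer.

64

Key is 126 > 64 bytes, so it is hashed to 32 bytes then zero-padded to 64: |K'| = 64.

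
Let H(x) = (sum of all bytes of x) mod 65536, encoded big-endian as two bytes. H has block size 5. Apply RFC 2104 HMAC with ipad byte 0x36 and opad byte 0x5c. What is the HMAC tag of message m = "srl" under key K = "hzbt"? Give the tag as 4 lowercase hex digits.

01e5

Key "hzbt" = 68 7a 62 74 is 4 bytes ≤ B = 5; zero-pad to 5 bytes: K' = 68 7a 62 74 00.
K' ⊕ ipad = 5e 4c 54 42 36.  K' ⊕ opad = 34 26 3e 28 5c.
Inner input = (K'⊕ipad) ∥ m = 5e 4c 54 42 36 ∥ 73 72 6c.
Inner hash: sum = 94+76+84+66+54+115+114+108 = 711 → 02 c7.
Outer input = (K'⊕opad) ∥ inner = 34 26 3e 28 5c ∥ 02 c7.
Outer hash (tag): sum = 52+38+62+40+92+2+199 = 485 → 01 e5.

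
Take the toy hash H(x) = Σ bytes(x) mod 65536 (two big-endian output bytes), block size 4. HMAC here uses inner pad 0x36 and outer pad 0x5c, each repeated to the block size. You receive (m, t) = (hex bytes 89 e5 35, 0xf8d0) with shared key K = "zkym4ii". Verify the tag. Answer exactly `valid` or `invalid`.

invalid

Key "zkym4ii" = 7a 6b 79 6d 34 69 69 is 7 bytes > B = 4, so hash it first: H(key) = 02 d1, then zero-pad to 4 bytes: K' = 02 d1 00 00.
K' ⊕ ipad = 34 e7 36 36; K' ⊕ opad = 5e 8d 5c 5c.
Inner hash: sum = 52+231+54+54+137+229+53 = 810 → 03 2a.
Outer hash (recomputed tag): sum = 94+141+92+92+3+42 = 464 → 01 d0.
Recomputed tag = 01d0; claimed = f8d0 → mismatch.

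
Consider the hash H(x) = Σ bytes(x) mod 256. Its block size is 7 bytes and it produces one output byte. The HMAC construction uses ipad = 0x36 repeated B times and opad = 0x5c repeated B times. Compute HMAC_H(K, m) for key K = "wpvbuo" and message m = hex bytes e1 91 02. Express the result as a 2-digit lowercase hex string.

d8

Key "wpvbuo" = 77 70 76 62 75 6f is 6 bytes ≤ B = 7; zero-pad to 7 bytes: K' = 77 70 76 62 75 6f 00.
K' ⊕ ipad = 41 46 40 54 43 59 36.  K' ⊕ opad = 2b 2c 2a 3e 29 33 5c.
Inner input = (K'⊕ipad) ∥ m = 41 46 40 54 43 59 36 ∥ e1 91 02.
Inner hash: sum = 65+70+64+84+67+89+54+225+145+2 = 865; mod 256 = 97 → 61.
Outer input = (K'⊕opad) ∥ inner = 2b 2c 2a 3e 29 33 5c ∥ 61.
Outer hash (tag): sum = 43+44+42+62+41+51+92+97 = 472; mod 256 = 216 → d8.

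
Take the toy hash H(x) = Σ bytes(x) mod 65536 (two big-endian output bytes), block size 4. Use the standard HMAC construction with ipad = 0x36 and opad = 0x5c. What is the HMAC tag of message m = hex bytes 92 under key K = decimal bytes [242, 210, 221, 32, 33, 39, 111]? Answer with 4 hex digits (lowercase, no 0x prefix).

01bd

Key decimal bytes [242, 210, 221, 32, 33, 39, 111] = f2 d2 dd 20 21 27 6f is 7 bytes > B = 4, so hash it first: H(key) = 03 78, then zero-pad to 4 bytes: K' = 03 78 00 00.
K' ⊕ ipad = 35 4e 36 36.  K' ⊕ opad = 5f 24 5c 5c.
Inner input = (K'⊕ipad) ∥ m = 35 4e 36 36 ∥ 92.
Inner hash: sum = 53+78+54+54+146 = 385 → 01 81.
Outer input = (K'⊕opad) ∥ inner = 5f 24 5c 5c ∥ 01 81.
Outer hash (tag): sum = 95+36+92+92+1+129 = 445 → 01 bd.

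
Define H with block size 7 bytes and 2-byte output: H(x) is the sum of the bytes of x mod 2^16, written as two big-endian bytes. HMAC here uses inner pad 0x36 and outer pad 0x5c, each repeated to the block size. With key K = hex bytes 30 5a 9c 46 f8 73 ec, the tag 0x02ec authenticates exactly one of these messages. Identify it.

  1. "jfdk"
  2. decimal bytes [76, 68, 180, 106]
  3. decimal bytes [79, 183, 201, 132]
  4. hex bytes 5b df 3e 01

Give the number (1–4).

Key hex bytes 30 5a 9c 46 f8 73 ec is exactly B = 7 bytes: K' = 30 5a 9c 46 f8 73 ec.
K' ⊕ ipad = 06 6c aa 70 ce 45 da; K' ⊕ opad = 6c 06 c0 1a a4 2f b0.
m1: inner = H(06 6c aa 70 ce 45 da 6a 66 64 6b) = 05 18; tag = H(6c 06 c0 1a a4 2f b0 05 18) = 02ec ← matches
m2: inner = H(06 6c aa 70 ce 45 da 4c 44 b4 6a) = 05 27; tag = H(6c 06 c0 1a a4 2f b0 05 27) = 02fb
m3: inner = H(06 6c aa 70 ce 45 da 4f b7 c9 84) = 05 cc; tag = H(6c 06 c0 1a a4 2f b0 05 cc) = 03a0
m4: inner = H(06 6c aa 70 ce 45 da 5b df 3e 01) = 04 f2; tag = H(6c 06 c0 1a a4 2f b0 04 f2) = 03c5

1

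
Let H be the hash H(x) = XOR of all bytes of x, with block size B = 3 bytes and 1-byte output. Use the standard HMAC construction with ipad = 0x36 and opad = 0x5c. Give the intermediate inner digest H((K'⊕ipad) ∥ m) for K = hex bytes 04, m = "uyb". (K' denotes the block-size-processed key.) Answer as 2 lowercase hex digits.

5c

Key hex bytes 04 is 1 byte ≤ B = 3; zero-pad to 3 bytes: K' = 04 00 00.
K' ⊕ ipad = 32 36 36.
Inner input = 32 36 36 ∥ 75 79 62.
Inner hash: XOR 32⊕36⊕36⊕75⊕79⊕62 = 5c.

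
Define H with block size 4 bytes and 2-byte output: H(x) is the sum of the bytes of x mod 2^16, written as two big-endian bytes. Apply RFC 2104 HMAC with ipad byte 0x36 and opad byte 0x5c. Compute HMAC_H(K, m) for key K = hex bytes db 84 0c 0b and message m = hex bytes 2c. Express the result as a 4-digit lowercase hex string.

Key hex bytes db 84 0c 0b is exactly B = 4 bytes: K' = db 84 0c 0b.
K' ⊕ ipad = ed b2 3a 3d.  K' ⊕ opad = 87 d8 50 57.
Inner input = (K'⊕ipad) ∥ m = ed b2 3a 3d ∥ 2c.
Inner hash: sum = 237+178+58+61+44 = 578 → 02 42.
Outer input = (K'⊕opad) ∥ inner = 87 d8 50 57 ∥ 02 42.
Outer hash (tag): sum = 135+216+80+87+2+66 = 586 → 02 4a.

024a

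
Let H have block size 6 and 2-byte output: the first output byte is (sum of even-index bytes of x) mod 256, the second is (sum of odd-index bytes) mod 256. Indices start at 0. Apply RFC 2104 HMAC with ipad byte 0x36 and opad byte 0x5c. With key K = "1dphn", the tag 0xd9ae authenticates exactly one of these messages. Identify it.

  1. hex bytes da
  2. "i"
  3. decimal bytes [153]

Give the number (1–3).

2

Key "1dphn" = 31 64 70 68 6e is 5 bytes ≤ B = 6; zero-pad to 6 bytes: K' = 31 64 70 68 6e 00.
K' ⊕ ipad = 07 52 46 5e 58 36; K' ⊕ opad = 6d 38 2c 34 32 5c.
m1: inner = H(07 52 46 5e 58 36 da) = 7f e6; tag = H(6d 38 2c 34 32 5c 7f e6) = 4aae
m2: inner = H(07 52 46 5e 58 36 69) = 0e e6; tag = H(6d 38 2c 34 32 5c 0e e6) = d9ae ← matches
m3: inner = H(07 52 46 5e 58 36 99) = 3e e6; tag = H(6d 38 2c 34 32 5c 3e e6) = 09ae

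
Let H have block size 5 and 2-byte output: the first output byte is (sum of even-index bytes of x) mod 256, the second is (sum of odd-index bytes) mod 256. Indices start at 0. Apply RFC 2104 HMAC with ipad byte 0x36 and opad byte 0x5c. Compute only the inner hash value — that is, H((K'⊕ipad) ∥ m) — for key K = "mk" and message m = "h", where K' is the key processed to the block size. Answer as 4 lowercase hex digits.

Key "mk" = 6d 6b is 2 bytes ≤ B = 5; zero-pad to 5 bytes: K' = 6d 6b 00 00 00.
K' ⊕ ipad = 5b 5d 36 36 36.
Inner input = 5b 5d 36 36 36 ∥ 68.
Inner hash: even-index sum = 199 mod 256 = 199; odd-index sum = 251 mod 256 = 251 → c7 fb.

c7fb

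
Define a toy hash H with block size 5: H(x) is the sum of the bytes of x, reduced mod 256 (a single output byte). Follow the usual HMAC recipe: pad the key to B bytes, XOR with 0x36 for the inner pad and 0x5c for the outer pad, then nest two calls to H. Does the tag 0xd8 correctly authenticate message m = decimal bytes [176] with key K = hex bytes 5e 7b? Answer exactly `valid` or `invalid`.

Key hex bytes 5e 7b is 2 bytes ≤ B = 5; zero-pad to 5 bytes: K' = 5e 7b 00 00 00.
K' ⊕ ipad = 68 4d 36 36 36; K' ⊕ opad = 02 27 5c 5c 5c.
Inner hash: sum = 104+77+54+54+54+176 = 519; mod 256 = 7 → 07.
Outer hash (recomputed tag): sum = 2+39+92+92+92+7 = 324; mod 256 = 68 → 44.
Recomputed tag = 44; claimed = d8 → mismatch.

invalid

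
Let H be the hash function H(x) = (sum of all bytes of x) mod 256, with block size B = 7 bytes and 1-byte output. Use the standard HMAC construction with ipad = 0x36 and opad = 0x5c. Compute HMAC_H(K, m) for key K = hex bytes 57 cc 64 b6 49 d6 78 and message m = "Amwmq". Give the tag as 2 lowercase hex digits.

5d

Key hex bytes 57 cc 64 b6 49 d6 78 is exactly B = 7 bytes: K' = 57 cc 64 b6 49 d6 78.
K' ⊕ ipad = 61 fa 52 80 7f e0 4e.  K' ⊕ opad = 0b 90 38 ea 15 8a 24.
Inner input = (K'⊕ipad) ∥ m = 61 fa 52 80 7f e0 4e ∥ 41 6d 77 6d 71.
Inner hash: sum = 97+250+82+128+127+224+78+65+109+119+109+113 = 1501; mod 256 = 221 → dd.
Outer input = (K'⊕opad) ∥ inner = 0b 90 38 ea 15 8a 24 ∥ dd.
Outer hash (tag): sum = 11+144+56+234+21+138+36+221 = 861; mod 256 = 93 → 5d.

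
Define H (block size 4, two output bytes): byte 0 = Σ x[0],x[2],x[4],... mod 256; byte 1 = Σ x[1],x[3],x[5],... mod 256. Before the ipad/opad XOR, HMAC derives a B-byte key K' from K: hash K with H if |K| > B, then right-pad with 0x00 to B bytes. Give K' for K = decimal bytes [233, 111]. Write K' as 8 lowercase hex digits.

e96f0000

Key decimal bytes [233, 111] = e9 6f is 2 bytes ≤ B = 4; zero-pad to 4 bytes: K' = e9 6f 00 00.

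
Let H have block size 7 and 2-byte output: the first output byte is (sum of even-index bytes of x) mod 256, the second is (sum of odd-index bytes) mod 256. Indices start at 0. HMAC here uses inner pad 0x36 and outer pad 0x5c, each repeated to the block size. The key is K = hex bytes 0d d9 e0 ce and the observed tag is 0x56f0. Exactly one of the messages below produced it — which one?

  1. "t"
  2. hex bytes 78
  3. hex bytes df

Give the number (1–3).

1

Key hex bytes 0d d9 e0 ce is 4 bytes ≤ B = 7; zero-pad to 7 bytes: K' = 0d d9 e0 ce 00 00 00.
K' ⊕ ipad = 3b ef d6 f8 36 36 36; K' ⊕ opad = 51 85 bc 92 5c 5c 5c.
m1: inner = H(3b ef d6 f8 36 36 36 74) = 7d 91; tag = H(51 85 bc 92 5c 5c 5c 7d 91) = 56f0 ← matches
m2: inner = H(3b ef d6 f8 36 36 36 78) = 7d 95; tag = H(51 85 bc 92 5c 5c 5c 7d 95) = 5af0
m3: inner = H(3b ef d6 f8 36 36 36 df) = 7d fc; tag = H(51 85 bc 92 5c 5c 5c 7d fc) = c1f0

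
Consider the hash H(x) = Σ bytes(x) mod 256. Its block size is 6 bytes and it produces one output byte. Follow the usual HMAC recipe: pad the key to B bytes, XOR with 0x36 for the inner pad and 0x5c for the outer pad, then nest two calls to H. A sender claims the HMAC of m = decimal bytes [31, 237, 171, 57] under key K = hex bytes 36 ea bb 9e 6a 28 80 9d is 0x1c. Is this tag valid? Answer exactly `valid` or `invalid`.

Key hex bytes 36 ea bb 9e 6a 28 80 9d is 8 bytes > B = 6, so hash it first: H(key) = 28, then zero-pad to 6 bytes: K' = 28 00 00 00 00 00.
K' ⊕ ipad = 1e 36 36 36 36 36; K' ⊕ opad = 74 5c 5c 5c 5c 5c.
Inner hash: sum = 30+54+54+54+54+54+31+237+171+57 = 796; mod 256 = 28 → 1c.
Outer hash (recomputed tag): sum = 116+92+92+92+92+92+28 = 604; mod 256 = 92 → 5c.
Recomputed tag = 5c; claimed = 1c → mismatch.

invalid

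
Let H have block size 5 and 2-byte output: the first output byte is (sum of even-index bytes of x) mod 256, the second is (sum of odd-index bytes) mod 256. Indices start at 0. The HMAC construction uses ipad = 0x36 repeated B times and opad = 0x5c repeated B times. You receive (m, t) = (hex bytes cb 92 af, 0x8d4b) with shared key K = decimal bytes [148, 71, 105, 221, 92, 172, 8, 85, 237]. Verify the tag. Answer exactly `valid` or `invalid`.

valid

Key decimal bytes [148, 71, 105, 221, 92, 172, 8, 85, 237] = 94 47 69 dd 5c ac 08 55 ed is 9 bytes > B = 5, so hash it first: H(key) = 4e 25, then zero-pad to 5 bytes: K' = 4e 25 00 00 00.
K' ⊕ ipad = 78 13 36 36 36; K' ⊕ opad = 12 79 5c 5c 5c.
Inner hash: even-index sum = 374 mod 256 = 118; odd-index sum = 451 mod 256 = 195 → 76 c3.
Outer hash (recomputed tag): even-index sum = 397 mod 256 = 141; odd-index sum = 331 mod 256 = 75 → 8d 4b.
Recomputed tag = 8d4b; claimed = 8d4b → match.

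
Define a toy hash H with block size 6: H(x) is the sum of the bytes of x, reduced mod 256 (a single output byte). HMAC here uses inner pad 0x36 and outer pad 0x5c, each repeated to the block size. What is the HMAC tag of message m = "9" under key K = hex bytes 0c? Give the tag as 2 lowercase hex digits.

9d

Key hex bytes 0c is 1 byte ≤ B = 6; zero-pad to 6 bytes: K' = 0c 00 00 00 00 00.
K' ⊕ ipad = 3a 36 36 36 36 36.  K' ⊕ opad = 50 5c 5c 5c 5c 5c.
Inner input = (K'⊕ipad) ∥ m = 3a 36 36 36 36 36 ∥ 39.
Inner hash: sum = 58+54+54+54+54+54+57 = 385; mod 256 = 129 → 81.
Outer input = (K'⊕opad) ∥ inner = 50 5c 5c 5c 5c 5c ∥ 81.
Outer hash (tag): sum = 80+92+92+92+92+92+129 = 669; mod 256 = 157 → 9d.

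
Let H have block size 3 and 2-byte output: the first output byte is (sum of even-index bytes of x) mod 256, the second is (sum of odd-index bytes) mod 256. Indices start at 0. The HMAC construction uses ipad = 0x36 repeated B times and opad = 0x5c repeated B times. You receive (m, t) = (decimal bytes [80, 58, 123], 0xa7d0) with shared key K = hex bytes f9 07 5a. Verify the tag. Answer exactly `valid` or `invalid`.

valid

Key hex bytes f9 07 5a is exactly B = 3 bytes: K' = f9 07 5a.
K' ⊕ ipad = cf 31 6c; K' ⊕ opad = a5 5b 06.
Inner hash: even-index sum = 373 mod 256 = 117; odd-index sum = 252 mod 256 = 252 → 75 fc.
Outer hash (recomputed tag): even-index sum = 423 mod 256 = 167; odd-index sum = 208 mod 256 = 208 → a7 d0.
Recomputed tag = a7d0; claimed = a7d0 → match.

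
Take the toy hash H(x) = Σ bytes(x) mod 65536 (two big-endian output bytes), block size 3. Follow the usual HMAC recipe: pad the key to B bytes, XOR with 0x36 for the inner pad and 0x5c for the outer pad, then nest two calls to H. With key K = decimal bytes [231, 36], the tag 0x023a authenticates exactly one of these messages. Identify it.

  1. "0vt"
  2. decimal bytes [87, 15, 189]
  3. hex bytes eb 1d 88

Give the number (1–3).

Key decimal bytes [231, 36] = e7 24 is 2 bytes ≤ B = 3; zero-pad to 3 bytes: K' = e7 24 00.
K' ⊕ ipad = d1 12 36; K' ⊕ opad = bb 78 5c.
m1: inner = H(d1 12 36 30 76 74) = 02 33; tag = H(bb 78 5c 02 33) = 01c4
m2: inner = H(d1 12 36 57 0f bd) = 02 3c; tag = H(bb 78 5c 02 3c) = 01cd
m3: inner = H(d1 12 36 eb 1d 88) = 02 a9; tag = H(bb 78 5c 02 a9) = 023a ← matches

3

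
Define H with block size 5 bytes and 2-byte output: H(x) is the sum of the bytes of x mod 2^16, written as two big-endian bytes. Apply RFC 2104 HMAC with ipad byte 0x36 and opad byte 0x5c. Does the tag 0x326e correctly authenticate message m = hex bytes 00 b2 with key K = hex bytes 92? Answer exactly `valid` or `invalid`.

invalid

Key hex bytes 92 is 1 byte ≤ B = 5; zero-pad to 5 bytes: K' = 92 00 00 00 00.
K' ⊕ ipad = a4 36 36 36 36; K' ⊕ opad = ce 5c 5c 5c 5c.
Inner hash: sum = 164+54+54+54+54+0+178 = 558 → 02 2e.
Outer hash (recomputed tag): sum = 206+92+92+92+92+2+46 = 622 → 02 6e.
Recomputed tag = 026e; claimed = 326e → mismatch.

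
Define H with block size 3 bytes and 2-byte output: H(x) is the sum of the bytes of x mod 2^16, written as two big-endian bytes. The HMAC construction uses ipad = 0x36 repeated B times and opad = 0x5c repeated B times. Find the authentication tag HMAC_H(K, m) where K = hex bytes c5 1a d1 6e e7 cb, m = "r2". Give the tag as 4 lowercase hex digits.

023d

Key hex bytes c5 1a d1 6e e7 cb is 6 bytes > B = 3, so hash it first: H(key) = 03 d0, then zero-pad to 3 bytes: K' = 03 d0 00.
K' ⊕ ipad = 35 e6 36.  K' ⊕ opad = 5f 8c 5c.
Inner input = (K'⊕ipad) ∥ m = 35 e6 36 ∥ 72 32.
Inner hash: sum = 53+230+54+114+50 = 501 → 01 f5.
Outer input = (K'⊕opad) ∥ inner = 5f 8c 5c ∥ 01 f5.
Outer hash (tag): sum = 95+140+92+1+245 = 573 → 02 3d.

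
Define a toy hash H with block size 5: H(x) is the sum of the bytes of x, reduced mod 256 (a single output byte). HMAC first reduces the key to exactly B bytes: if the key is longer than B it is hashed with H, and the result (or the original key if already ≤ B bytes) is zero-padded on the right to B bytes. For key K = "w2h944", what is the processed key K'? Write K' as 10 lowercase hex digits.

|K| = 6 > B = 5, so first hash the key.
H(K): sum = 119+50+104+57+52+52 = 434; mod 256 = 178 → b2.
Zero-pad H(K) = b2 to 5 bytes: K' = b2 00 00 00 00.

b200000000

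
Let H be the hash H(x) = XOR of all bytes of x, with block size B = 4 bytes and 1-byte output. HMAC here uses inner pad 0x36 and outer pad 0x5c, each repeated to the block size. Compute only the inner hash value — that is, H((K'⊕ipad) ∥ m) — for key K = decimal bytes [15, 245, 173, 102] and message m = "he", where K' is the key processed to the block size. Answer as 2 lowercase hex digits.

Key decimal bytes [15, 245, 173, 102] = 0f f5 ad 66 is exactly B = 4 bytes: K' = 0f f5 ad 66.
K' ⊕ ipad = 39 c3 9b 50.
Inner input = 39 c3 9b 50 ∥ 68 65.
Inner hash: XOR 39⊕c3⊕9b⊕50⊕68⊕65 = 3c.

3c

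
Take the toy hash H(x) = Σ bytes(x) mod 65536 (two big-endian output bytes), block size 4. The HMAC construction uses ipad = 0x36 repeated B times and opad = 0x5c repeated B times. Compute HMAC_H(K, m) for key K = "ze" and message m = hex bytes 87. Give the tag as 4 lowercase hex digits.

Key "ze" = 7a 65 is 2 bytes ≤ B = 4; zero-pad to 4 bytes: K' = 7a 65 00 00.
K' ⊕ ipad = 4c 53 36 36.  K' ⊕ opad = 26 39 5c 5c.
Inner input = (K'⊕ipad) ∥ m = 4c 53 36 36 ∥ 87.
Inner hash: sum = 76+83+54+54+135 = 402 → 01 92.
Outer input = (K'⊕opad) ∥ inner = 26 39 5c 5c ∥ 01 92.
Outer hash (tag): sum = 38+57+92+92+1+146 = 426 → 01 aa.

01aa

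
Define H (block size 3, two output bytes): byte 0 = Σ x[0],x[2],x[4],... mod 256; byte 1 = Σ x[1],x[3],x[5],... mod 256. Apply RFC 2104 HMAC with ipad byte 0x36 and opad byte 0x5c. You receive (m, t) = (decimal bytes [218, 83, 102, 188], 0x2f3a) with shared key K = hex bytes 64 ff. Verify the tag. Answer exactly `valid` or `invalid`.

Key hex bytes 64 ff is 2 bytes ≤ B = 3; zero-pad to 3 bytes: K' = 64 ff 00.
K' ⊕ ipad = 52 c9 36; K' ⊕ opad = 38 a3 5c.
Inner hash: even-index sum = 407 mod 256 = 151; odd-index sum = 521 mod 256 = 9 → 97 09.
Outer hash (recomputed tag): even-index sum = 157 mod 256 = 157; odd-index sum = 314 mod 256 = 58 → 9d 3a.
Recomputed tag = 9d3a; claimed = 2f3a → mismatch.

invalid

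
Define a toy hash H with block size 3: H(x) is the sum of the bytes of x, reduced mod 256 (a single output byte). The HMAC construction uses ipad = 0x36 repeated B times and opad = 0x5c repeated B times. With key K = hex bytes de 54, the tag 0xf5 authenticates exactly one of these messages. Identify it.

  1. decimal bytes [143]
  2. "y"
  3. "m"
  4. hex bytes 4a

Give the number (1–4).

1

Key hex bytes de 54 is 2 bytes ≤ B = 3; zero-pad to 3 bytes: K' = de 54 00.
K' ⊕ ipad = e8 62 36; K' ⊕ opad = 82 08 5c.
m1: inner = H(e8 62 36 8f) = 0f; tag = H(82 08 5c 0f) = f5 ← matches
m2: inner = H(e8 62 36 79) = f9; tag = H(82 08 5c f9) = df
m3: inner = H(e8 62 36 6d) = ed; tag = H(82 08 5c ed) = d3
m4: inner = H(e8 62 36 4a) = ca; tag = H(82 08 5c ca) = b0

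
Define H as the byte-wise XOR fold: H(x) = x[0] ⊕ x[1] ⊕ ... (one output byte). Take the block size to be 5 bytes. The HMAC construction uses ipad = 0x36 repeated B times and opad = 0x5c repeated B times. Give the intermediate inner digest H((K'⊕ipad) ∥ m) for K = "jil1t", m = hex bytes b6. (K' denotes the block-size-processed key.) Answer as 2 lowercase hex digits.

aa

Key "jil1t" = 6a 69 6c 31 74 is exactly B = 5 bytes: K' = 6a 69 6c 31 74.
K' ⊕ ipad = 5c 5f 5a 07 42.
Inner input = 5c 5f 5a 07 42 ∥ b6.
Inner hash: XOR 5c⊕5f⊕5a⊕07⊕42⊕b6 = aa.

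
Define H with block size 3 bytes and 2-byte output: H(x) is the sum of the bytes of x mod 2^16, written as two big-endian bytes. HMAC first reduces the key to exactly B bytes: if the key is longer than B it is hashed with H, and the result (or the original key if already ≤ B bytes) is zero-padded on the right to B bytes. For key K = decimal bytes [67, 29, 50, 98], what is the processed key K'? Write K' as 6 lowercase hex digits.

00f400

|K| = 4 > B = 3, so first hash the key.
H(K): sum = 67+29+50+98 = 244 → 00 f4.
Zero-pad H(K) = 00 f4 to 3 bytes: K' = 00 f4 00.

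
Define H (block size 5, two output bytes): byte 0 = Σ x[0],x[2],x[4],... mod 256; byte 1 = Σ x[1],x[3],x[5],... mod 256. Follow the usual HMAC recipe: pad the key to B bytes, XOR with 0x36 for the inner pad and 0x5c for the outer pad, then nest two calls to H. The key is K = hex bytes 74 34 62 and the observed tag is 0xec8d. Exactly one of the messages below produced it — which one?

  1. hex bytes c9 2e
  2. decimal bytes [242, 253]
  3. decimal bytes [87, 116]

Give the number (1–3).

Key hex bytes 74 34 62 is 3 bytes ≤ B = 5; zero-pad to 5 bytes: K' = 74 34 62 00 00.
K' ⊕ ipad = 42 02 54 36 36; K' ⊕ opad = 28 68 3e 5c 5c.
m1: inner = H(42 02 54 36 36 c9 2e) = fa 01; tag = H(28 68 3e 5c 5c fa 01) = c3be
m2: inner = H(42 02 54 36 36 f2 fd) = c9 2a; tag = H(28 68 3e 5c 5c c9 2a) = ec8d ← matches
m3: inner = H(42 02 54 36 36 57 74) = 40 8f; tag = H(28 68 3e 5c 5c 40 8f) = 5104

2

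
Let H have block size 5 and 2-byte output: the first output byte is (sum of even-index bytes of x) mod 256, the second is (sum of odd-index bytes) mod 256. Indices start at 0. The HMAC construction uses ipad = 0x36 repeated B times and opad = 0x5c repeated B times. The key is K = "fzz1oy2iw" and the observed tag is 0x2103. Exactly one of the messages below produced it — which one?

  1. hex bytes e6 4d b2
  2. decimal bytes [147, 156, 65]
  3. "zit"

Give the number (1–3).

Key "fzz1oy2iw" = 66 7a 7a 31 6f 79 32 69 77 is 9 bytes > B = 5, so hash it first: H(key) = f8 8d, then zero-pad to 5 bytes: K' = f8 8d 00 00 00.
K' ⊕ ipad = ce bb 36 36 36; K' ⊕ opad = a4 d1 5c 5c 5c.
m1: inner = H(ce bb 36 36 36 e6 4d b2) = 87 89; tag = H(a4 d1 5c 5c 5c 87 89) = e5b4
m2: inner = H(ce bb 36 36 36 93 9c 41) = d6 c5; tag = H(a4 d1 5c 5c 5c d6 c5) = 2103 ← matches
m3: inner = H(ce bb 36 36 36 7a 69 74) = a3 df; tag = H(a4 d1 5c 5c 5c a3 df) = 3bd0

2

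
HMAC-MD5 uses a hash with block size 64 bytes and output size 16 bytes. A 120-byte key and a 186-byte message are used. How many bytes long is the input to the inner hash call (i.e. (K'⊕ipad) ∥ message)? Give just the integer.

250

Key is 120 > 64 bytes, so it is hashed to 16 bytes then zero-padded to 64: |K'| = 64.
Inner input = (K'⊕ipad) ∥ m → 64 + 186 = 250 bytes.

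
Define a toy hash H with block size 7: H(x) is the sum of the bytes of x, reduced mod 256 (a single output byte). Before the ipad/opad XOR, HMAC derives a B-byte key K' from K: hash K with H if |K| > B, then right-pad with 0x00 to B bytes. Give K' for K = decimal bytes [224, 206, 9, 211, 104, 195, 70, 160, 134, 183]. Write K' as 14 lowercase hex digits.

d8000000000000

|K| = 10 > B = 7, so first hash the key.
H(K): sum = 224+206+9+211+104+195+70+160+134+183 = 1496; mod 256 = 216 → d8.
Zero-pad H(K) = d8 to 7 bytes: K' = d8 00 00 00 00 00 00.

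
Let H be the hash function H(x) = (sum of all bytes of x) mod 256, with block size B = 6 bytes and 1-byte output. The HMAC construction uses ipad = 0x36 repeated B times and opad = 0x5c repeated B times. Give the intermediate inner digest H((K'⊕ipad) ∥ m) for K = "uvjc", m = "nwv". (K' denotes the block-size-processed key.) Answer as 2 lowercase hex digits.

fb

Key "uvjc" = 75 76 6a 63 is 4 bytes ≤ B = 6; zero-pad to 6 bytes: K' = 75 76 6a 63 00 00.
K' ⊕ ipad = 43 40 5c 55 36 36.
Inner input = 43 40 5c 55 36 36 ∥ 6e 77 76.
Inner hash: sum = 67+64+92+85+54+54+110+119+118 = 763; mod 256 = 251 → fb.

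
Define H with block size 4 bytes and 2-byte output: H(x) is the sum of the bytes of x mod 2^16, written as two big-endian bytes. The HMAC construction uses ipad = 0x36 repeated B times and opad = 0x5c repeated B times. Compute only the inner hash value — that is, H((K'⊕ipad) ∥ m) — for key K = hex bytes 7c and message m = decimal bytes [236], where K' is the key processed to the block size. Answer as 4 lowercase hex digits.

Key hex bytes 7c is 1 byte ≤ B = 4; zero-pad to 4 bytes: K' = 7c 00 00 00.
K' ⊕ ipad = 4a 36 36 36.
Inner input = 4a 36 36 36 ∥ ec.
Inner hash: sum = 74+54+54+54+236 = 472 → 01 d8.

01d8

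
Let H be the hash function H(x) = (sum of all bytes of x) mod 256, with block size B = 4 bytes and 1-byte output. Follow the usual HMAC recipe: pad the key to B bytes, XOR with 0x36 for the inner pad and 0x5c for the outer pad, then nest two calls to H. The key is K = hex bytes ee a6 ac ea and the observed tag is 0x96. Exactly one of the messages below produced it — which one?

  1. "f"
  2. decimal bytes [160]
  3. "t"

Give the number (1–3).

Key hex bytes ee a6 ac ea is exactly B = 4 bytes: K' = ee a6 ac ea.
K' ⊕ ipad = d8 90 9a dc; K' ⊕ opad = b2 fa f0 b6.
m1: inner = H(d8 90 9a dc 66) = 44; tag = H(b2 fa f0 b6 44) = 96 ← matches
m2: inner = H(d8 90 9a dc a0) = 7e; tag = H(b2 fa f0 b6 7e) = d0
m3: inner = H(d8 90 9a dc 74) = 52; tag = H(b2 fa f0 b6 52) = a4

1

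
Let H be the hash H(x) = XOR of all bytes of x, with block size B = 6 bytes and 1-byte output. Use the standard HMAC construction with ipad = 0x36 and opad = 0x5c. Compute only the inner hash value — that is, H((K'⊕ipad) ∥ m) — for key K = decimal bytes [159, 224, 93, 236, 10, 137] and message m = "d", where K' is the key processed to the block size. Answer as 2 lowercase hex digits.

29

Key decimal bytes [159, 224, 93, 236, 10, 137] = 9f e0 5d ec 0a 89 is exactly B = 6 bytes: K' = 9f e0 5d ec 0a 89.
K' ⊕ ipad = a9 d6 6b da 3c bf.
Inner input = a9 d6 6b da 3c bf ∥ 64.
Inner hash: XOR a9⊕d6⊕6b⊕da⊕3c⊕bf⊕64 = 29.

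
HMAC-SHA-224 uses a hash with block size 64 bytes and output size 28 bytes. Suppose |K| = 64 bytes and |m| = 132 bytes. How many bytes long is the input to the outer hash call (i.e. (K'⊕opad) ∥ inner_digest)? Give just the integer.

Key is 64 ≤ 64 bytes, zero-padded: |K'| = 64.
Outer input = (K'⊕opad) ∥ H(inner) → 64 + 28 = 92 bytes.

92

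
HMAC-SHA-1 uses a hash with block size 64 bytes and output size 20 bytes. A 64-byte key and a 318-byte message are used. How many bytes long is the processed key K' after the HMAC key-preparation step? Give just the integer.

Key is 64 ≤ 64 bytes, zero-padded: |K'| = 64.

64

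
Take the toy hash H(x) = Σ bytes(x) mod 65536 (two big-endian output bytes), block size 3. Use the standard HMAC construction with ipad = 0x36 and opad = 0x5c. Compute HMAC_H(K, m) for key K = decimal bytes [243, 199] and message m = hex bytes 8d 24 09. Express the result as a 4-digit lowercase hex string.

Key decimal bytes [243, 199] = f3 c7 is 2 bytes ≤ B = 3; zero-pad to 3 bytes: K' = f3 c7 00.
K' ⊕ ipad = c5 f1 36.  K' ⊕ opad = af 9b 5c.
Inner input = (K'⊕ipad) ∥ m = c5 f1 36 ∥ 8d 24 09.
Inner hash: sum = 197+241+54+141+36+9 = 678 → 02 a6.
Outer input = (K'⊕opad) ∥ inner = af 9b 5c ∥ 02 a6.
Outer hash (tag): sum = 175+155+92+2+166 = 590 → 02 4e.

024e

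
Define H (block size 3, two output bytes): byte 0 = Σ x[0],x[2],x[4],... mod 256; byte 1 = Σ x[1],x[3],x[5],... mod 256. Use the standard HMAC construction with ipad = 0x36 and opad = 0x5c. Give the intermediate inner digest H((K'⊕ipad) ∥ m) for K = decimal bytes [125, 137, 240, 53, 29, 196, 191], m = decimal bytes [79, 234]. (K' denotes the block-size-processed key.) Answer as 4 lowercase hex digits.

Key decimal bytes [125, 137, 240, 53, 29, 196, 191] = 7d 89 f0 35 1d c4 bf is 7 bytes > B = 3, so hash it first: H(key) = 49 82, then zero-pad to 3 bytes: K' = 49 82 00.
K' ⊕ ipad = 7f b4 36.
Inner input = 7f b4 36 ∥ 4f ea.
Inner hash: even-index sum = 415 mod 256 = 159; odd-index sum = 259 mod 256 = 3 → 9f 03.

9f03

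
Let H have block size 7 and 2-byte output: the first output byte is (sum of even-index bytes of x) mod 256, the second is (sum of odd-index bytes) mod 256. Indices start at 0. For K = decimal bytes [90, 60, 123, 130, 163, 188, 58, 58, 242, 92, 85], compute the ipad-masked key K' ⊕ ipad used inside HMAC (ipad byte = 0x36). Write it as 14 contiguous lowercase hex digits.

cf263636363636

Key decimal bytes [90, 60, 123, 130, 163, 188, 58, 58, 242, 92, 85] = 5a 3c 7b 82 a3 bc 3a 3a f2 5c 55 is 11 bytes > B = 7, so hash it first: H(key) = f9 10, then zero-pad to 7 bytes: K' = f9 10 00 00 00 00 00.
XOR each byte with 0x36: f9⊕36=cf, 10⊕36=26, 00⊕36=36, 00⊕36=36, 00⊕36=36, 00⊕36=36, 00⊕36=36.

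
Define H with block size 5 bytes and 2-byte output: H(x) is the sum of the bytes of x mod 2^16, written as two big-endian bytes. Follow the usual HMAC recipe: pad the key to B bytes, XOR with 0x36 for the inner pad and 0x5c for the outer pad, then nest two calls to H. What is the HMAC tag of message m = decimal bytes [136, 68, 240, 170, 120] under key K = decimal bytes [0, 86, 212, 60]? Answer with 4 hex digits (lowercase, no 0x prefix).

Key decimal bytes [0, 86, 212, 60] = 00 56 d4 3c is 4 bytes ≤ B = 5; zero-pad to 5 bytes: K' = 00 56 d4 3c 00.
K' ⊕ ipad = 36 60 e2 0a 36.  K' ⊕ opad = 5c 0a 88 60 5c.
Inner input = (K'⊕ipad) ∥ m = 36 60 e2 0a 36 ∥ 88 44 f0 aa 78.
Inner hash: sum = 54+96+226+10+54+136+68+240+170+120 = 1174 → 04 96.
Outer input = (K'⊕opad) ∥ inner = 5c 0a 88 60 5c ∥ 04 96.
Outer hash (tag): sum = 92+10+136+96+92+4+150 = 580 → 02 44.

0244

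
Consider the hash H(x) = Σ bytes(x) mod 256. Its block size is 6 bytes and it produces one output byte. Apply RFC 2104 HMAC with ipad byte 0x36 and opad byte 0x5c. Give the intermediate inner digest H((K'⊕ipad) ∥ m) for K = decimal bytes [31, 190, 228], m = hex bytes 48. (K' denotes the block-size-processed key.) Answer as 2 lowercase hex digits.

Key decimal bytes [31, 190, 228] = 1f be e4 is 3 bytes ≤ B = 6; zero-pad to 6 bytes: K' = 1f be e4 00 00 00.
K' ⊕ ipad = 29 88 d2 36 36 36.
Inner input = 29 88 d2 36 36 36 ∥ 48.
Inner hash: sum = 41+136+210+54+54+54+72 = 621; mod 256 = 109 → 6d.

6d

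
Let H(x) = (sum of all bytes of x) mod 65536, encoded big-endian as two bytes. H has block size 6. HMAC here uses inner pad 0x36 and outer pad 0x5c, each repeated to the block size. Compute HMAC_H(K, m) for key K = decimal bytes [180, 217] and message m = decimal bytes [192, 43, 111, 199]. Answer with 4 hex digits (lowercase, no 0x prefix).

Key decimal bytes [180, 217] = b4 d9 is 2 bytes ≤ B = 6; zero-pad to 6 bytes: K' = b4 d9 00 00 00 00.
K' ⊕ ipad = 82 ef 36 36 36 36.  K' ⊕ opad = e8 85 5c 5c 5c 5c.
Inner input = (K'⊕ipad) ∥ m = 82 ef 36 36 36 36 ∥ c0 2b 6f c7.
Inner hash: sum = 130+239+54+54+54+54+192+43+111+199 = 1130 → 04 6a.
Outer input = (K'⊕opad) ∥ inner = e8 85 5c 5c 5c 5c ∥ 04 6a.
Outer hash (tag): sum = 232+133+92+92+92+92+4+106 = 843 → 03 4b.

034b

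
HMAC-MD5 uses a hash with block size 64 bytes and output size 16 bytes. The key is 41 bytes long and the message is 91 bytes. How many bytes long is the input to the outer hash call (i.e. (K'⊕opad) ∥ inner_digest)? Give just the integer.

80

Key is 41 ≤ 64 bytes, zero-padded: |K'| = 64.
Outer input = (K'⊕opad) ∥ H(inner) → 64 + 16 = 80 bytes.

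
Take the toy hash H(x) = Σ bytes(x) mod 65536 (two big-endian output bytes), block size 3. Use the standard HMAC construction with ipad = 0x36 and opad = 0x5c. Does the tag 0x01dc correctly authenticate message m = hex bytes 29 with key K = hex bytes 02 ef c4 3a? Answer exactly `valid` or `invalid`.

valid

Key hex bytes 02 ef c4 3a is 4 bytes > B = 3, so hash it first: H(key) = 01 ef, then zero-pad to 3 bytes: K' = 01 ef 00.
K' ⊕ ipad = 37 d9 36; K' ⊕ opad = 5d b3 5c.
Inner hash: sum = 55+217+54+41 = 367 → 01 6f.
Outer hash (recomputed tag): sum = 93+179+92+1+111 = 476 → 01 dc.
Recomputed tag = 01dc; claimed = 01dc → match.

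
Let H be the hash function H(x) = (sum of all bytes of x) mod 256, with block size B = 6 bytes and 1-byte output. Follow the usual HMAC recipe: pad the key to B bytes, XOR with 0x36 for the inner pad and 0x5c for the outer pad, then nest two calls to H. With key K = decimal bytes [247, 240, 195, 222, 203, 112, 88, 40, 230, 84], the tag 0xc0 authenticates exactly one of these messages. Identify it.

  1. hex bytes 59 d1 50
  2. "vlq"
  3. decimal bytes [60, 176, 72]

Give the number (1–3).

1

Key decimal bytes [247, 240, 195, 222, 203, 112, 88, 40, 230, 84] = f7 f0 c3 de cb 70 58 28 e6 54 is 10 bytes > B = 6, so hash it first: H(key) = 7d, then zero-pad to 6 bytes: K' = 7d 00 00 00 00 00.
K' ⊕ ipad = 4b 36 36 36 36 36; K' ⊕ opad = 21 5c 5c 5c 5c 5c.
m1: inner = H(4b 36 36 36 36 36 59 d1 50) = d3; tag = H(21 5c 5c 5c 5c 5c d3) = c0 ← matches
m2: inner = H(4b 36 36 36 36 36 76 6c 71) = ac; tag = H(21 5c 5c 5c 5c 5c ac) = 99
m3: inner = H(4b 36 36 36 36 36 3c b0 48) = 8d; tag = H(21 5c 5c 5c 5c 5c 8d) = 7a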